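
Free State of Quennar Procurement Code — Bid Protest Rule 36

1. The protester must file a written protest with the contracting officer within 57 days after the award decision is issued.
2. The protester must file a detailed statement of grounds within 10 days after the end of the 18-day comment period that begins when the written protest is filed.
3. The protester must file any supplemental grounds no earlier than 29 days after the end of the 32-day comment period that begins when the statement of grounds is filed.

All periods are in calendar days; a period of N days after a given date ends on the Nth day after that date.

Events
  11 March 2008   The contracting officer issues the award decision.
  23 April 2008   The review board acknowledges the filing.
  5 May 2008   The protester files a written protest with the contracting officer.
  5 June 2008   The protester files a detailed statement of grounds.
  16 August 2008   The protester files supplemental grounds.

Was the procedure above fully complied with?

Step 1 — counting 57 days from 11 March 2008 (when the award decision is issued) gives a deadline of 7 May 2008; completed 5 May 2008, before the deadline.
Step 2 — counting 10 days from 23 May 2008 (end of the 18-day comment period, which began when the written protest is filed on 5 May 2008) gives a deadline of 2 June 2008; not done until 5 June 2008, 3 days after the deadline.

No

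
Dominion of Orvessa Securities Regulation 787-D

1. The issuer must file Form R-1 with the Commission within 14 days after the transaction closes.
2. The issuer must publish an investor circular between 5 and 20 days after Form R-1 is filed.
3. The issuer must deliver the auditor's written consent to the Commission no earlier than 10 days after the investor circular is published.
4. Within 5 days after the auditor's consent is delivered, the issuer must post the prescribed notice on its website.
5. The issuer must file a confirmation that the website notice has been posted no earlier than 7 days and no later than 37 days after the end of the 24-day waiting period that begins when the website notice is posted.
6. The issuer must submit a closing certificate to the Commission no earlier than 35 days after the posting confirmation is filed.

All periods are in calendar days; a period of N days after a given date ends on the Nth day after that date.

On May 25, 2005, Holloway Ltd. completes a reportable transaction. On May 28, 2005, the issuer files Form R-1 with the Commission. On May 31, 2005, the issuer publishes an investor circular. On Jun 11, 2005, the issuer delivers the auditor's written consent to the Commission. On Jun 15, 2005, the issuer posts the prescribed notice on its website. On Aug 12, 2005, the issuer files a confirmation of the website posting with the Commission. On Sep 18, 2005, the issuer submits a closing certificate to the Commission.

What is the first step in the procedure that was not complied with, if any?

Step 2

Step 1 — counting 14 days from May 25, 2005 (when the transaction closes) gives a deadline of Jun 8, 2005; done May 28, 2005 — timely.
Step 2 — 5 and 20 days from May 28, 2005 (when Form R-1 is filed) are Jun 2, 2005 and Jun 17, 2005 respectively; done May 31, 2005 — 2 days before the window opened.
That is the first point of non-compliance.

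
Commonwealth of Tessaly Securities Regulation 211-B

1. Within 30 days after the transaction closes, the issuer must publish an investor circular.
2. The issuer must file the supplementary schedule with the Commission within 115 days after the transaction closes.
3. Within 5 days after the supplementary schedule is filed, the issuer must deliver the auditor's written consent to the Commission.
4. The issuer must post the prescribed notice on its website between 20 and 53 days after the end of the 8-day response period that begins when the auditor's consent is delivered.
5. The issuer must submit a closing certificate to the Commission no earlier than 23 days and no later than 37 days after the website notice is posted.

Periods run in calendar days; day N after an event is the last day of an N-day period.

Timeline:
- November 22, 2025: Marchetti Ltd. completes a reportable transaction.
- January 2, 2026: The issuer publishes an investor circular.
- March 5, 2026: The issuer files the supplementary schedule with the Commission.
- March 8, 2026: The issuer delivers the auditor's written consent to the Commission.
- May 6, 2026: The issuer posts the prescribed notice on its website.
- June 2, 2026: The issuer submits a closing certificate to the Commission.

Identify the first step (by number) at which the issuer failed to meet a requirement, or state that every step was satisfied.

Step 1

Step 1 — counting 30 days from November 22, 2025 (when the transaction closes) gives a deadline of December 22, 2025; not done until January 2, 2026, 11 days after the deadline.
No need to go further; step 1 was not satisfied.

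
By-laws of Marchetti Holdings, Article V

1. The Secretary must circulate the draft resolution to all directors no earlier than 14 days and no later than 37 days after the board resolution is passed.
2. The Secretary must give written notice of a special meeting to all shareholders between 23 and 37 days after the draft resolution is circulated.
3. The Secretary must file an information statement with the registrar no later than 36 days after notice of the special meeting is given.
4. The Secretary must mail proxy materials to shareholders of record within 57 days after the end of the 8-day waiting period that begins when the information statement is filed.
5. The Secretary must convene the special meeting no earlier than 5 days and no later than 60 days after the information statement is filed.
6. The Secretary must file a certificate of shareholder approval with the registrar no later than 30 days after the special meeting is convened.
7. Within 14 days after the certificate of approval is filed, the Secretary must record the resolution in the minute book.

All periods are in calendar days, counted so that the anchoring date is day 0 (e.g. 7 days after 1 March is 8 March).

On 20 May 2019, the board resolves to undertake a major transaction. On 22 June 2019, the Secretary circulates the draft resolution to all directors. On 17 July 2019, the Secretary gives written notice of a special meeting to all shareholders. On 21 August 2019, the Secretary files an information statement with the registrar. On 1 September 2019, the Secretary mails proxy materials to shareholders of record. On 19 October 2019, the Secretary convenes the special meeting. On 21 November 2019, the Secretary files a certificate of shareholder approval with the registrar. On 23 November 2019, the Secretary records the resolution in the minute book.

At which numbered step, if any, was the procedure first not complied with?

Step 1 — 14 and 37 days from 20 May 2019 (when the board resolution is passed) are 3 June 2019 and 26 June 2019 respectively; 22 June 2019 falls inside that range.
Step 2 — 23 and 37 days from 22 June 2019 (when the draft resolution is circulated) are 15 July 2019 and 29 July 2019 respectively; done 17 July 2019 — within the window.
Step 3 — counting 36 days from 17 July 2019 (when notice of the special meeting is given) gives a deadline of 22 August 2019; done 21 August 2019 — timely.
Step 4 — counting 57 days from 29 August 2019 (end of the 8-day waiting period, which began when the information statement is filed on 21 August 2019) gives a deadline of 25 October 2019; done 1 September 2019 — timely.
Step 5 — 5 and 60 days from 21 August 2019 (when the information statement is filed) are 26 August 2019 and 20 October 2019 respectively; done 19 October 2019 — within the window.
Step 6 — counting 30 days from 19 October 2019 (when the special meeting is convened) gives a deadline of 18 November 2019; 21 November 2019 misses that deadline by 3 days.
That is the first point of non-compliance.

Step 6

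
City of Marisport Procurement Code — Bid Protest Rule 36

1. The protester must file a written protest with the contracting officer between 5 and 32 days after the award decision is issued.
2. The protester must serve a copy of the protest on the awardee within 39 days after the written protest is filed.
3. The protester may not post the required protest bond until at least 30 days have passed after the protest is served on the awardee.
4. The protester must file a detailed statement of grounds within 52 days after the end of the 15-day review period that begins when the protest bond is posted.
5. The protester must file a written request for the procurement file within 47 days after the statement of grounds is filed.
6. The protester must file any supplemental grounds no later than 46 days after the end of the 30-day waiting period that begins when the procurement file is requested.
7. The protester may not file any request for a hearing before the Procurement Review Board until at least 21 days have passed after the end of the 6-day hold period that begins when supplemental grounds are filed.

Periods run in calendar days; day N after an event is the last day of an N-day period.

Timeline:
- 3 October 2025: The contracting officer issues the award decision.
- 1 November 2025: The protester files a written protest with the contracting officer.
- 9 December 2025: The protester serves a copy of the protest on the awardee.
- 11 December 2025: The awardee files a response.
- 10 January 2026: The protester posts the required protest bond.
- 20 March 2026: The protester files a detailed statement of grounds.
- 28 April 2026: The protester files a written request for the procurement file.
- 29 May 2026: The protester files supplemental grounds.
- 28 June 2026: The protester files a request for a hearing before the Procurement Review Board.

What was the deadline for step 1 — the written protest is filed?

Step 1 runs from 3 October 2025, when the award decision is issued. The window is 5–32 days after 3 October 2025; it closes on 4 November 2025.

4 November 2025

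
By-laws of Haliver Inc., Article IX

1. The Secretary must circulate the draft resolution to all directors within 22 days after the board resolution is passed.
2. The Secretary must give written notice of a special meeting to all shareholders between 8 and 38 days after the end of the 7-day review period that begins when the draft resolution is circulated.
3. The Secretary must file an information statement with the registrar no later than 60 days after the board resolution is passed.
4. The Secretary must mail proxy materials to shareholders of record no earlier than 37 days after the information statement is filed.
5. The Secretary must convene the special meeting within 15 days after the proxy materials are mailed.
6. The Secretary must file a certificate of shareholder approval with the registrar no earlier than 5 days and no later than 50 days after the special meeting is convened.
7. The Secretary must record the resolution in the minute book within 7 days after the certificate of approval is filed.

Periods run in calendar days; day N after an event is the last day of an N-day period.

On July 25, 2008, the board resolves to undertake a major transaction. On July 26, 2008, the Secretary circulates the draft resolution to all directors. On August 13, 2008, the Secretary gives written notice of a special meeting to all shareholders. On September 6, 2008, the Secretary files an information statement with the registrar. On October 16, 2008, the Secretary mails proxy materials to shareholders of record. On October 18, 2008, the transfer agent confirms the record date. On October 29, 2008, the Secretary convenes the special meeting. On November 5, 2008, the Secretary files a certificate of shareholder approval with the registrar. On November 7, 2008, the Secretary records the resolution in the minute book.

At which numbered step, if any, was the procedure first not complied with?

None — every step was satisfied

(1) due by July 25, 2008 + 22 days = August 16, 2008; done July 26, 2008 — timely.
(2) the permitted window runs from August 2, 2008 + 8 = August 10, 2008 to August 2, 2008 + 38 = September 9, 2008; done August 13, 2008, which is between those dates.
(3) due by July 25, 2008 + 60 days = September 23, 2008; completed September 6, 2008, before the deadline.
(4) permitted from September 6, 2008 + 37 days = October 13, 2008 onward; done October 16, 2008 — permitted.
(5) due by October 16, 2008 + 15 days = October 31, 2008; done October 29, 2008 — timely.
(6) the permitted window runs from October 29, 2008 + 5 = November 3, 2008 to October 29, 2008 + 50 = December 18, 2008; done November 5, 2008, which is between those dates.
(7) due by November 5, 2008 + 7 days = November 12, 2008; November 7, 2008 is within that limit.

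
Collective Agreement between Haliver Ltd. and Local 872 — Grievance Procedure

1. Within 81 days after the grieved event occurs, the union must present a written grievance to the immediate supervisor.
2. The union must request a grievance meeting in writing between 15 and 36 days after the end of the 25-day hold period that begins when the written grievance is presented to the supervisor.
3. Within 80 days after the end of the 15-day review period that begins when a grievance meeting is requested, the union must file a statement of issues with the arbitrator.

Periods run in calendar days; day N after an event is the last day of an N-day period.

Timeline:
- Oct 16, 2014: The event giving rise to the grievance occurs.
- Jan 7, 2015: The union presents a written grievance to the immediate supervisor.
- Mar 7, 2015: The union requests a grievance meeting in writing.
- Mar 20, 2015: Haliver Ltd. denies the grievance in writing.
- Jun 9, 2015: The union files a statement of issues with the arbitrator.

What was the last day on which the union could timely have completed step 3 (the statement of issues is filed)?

A grievance meeting is requested on Mar 7, 2015; the 15-day review period therefore ends Mar 22, 2015, and step 3 runs from that date. 80 days after Mar 22, 2015 is Jun 10, 2015.

Jun 10, 2015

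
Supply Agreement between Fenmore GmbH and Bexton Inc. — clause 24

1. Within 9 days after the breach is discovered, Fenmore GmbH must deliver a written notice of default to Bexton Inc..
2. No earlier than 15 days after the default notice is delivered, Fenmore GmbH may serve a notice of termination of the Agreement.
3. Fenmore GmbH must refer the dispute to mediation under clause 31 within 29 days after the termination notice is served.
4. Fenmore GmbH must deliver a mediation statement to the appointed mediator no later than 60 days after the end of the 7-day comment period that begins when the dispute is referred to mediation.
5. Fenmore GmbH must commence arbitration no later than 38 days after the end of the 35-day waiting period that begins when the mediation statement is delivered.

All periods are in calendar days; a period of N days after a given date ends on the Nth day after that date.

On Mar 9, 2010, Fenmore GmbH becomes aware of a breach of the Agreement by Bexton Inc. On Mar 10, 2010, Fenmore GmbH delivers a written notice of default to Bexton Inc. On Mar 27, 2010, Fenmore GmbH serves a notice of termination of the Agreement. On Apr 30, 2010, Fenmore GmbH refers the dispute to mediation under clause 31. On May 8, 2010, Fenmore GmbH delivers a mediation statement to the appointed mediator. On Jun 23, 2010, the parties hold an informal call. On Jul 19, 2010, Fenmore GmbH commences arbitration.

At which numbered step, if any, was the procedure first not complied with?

Step 1 — counting 9 days from Mar 9, 2010 (when the breach is discovered) gives a deadline of Mar 18, 2010; completed Mar 10, 2010, before the deadline.
Step 2 — must wait 15 days from Mar 10, 2010 (when the default notice is delivered), so not before Mar 25, 2010; done Mar 27, 2010, after the minimum wait.
Step 3 — counting 29 days from Mar 27, 2010 (when the termination notice is served) gives a deadline of Apr 25, 2010; not done until Apr 30, 2010, 5 days after the deadline.
The analysis stops there.

Step 3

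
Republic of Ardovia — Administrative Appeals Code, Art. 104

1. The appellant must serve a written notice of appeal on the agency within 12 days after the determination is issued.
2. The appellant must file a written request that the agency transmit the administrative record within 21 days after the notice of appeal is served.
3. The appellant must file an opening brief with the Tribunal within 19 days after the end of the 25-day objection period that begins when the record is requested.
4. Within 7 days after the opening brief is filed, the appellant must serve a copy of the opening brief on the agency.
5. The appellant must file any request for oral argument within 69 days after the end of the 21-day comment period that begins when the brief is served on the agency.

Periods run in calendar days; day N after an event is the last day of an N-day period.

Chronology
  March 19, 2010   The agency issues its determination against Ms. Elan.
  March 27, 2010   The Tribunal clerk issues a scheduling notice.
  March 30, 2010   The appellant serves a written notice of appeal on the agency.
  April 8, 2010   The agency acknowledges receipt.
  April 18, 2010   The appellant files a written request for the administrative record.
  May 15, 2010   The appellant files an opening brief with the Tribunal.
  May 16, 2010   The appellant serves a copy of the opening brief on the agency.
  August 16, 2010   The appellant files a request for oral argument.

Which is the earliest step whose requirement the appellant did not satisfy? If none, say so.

Step 1: 12 days after March 19, 2010 (when the determination is issued) is March 31, 2010; March 30, 2010 is within that limit.
Step 2: 21 days after March 30, 2010 (when the notice of appeal is served) is April 20, 2010; April 18, 2010 is within that limit.
Step 3: 19 days after May 13, 2010 (end of the 25-day objection period, which began when the record is requested on April 18, 2010) is June 1, 2010; May 15, 2010 is within that limit.
Step 4: 7 days after May 15, 2010 (when the opening brief is filed) is May 22, 2010; done May 16, 2010 — timely.
Step 5: 69 days after June 6, 2010 (end of the 21-day comment period, which began when the brief is served on the agency on May 16, 2010) is August 14, 2010; done August 16, 2010 — 2 days late.
The analysis stops there.

Step 5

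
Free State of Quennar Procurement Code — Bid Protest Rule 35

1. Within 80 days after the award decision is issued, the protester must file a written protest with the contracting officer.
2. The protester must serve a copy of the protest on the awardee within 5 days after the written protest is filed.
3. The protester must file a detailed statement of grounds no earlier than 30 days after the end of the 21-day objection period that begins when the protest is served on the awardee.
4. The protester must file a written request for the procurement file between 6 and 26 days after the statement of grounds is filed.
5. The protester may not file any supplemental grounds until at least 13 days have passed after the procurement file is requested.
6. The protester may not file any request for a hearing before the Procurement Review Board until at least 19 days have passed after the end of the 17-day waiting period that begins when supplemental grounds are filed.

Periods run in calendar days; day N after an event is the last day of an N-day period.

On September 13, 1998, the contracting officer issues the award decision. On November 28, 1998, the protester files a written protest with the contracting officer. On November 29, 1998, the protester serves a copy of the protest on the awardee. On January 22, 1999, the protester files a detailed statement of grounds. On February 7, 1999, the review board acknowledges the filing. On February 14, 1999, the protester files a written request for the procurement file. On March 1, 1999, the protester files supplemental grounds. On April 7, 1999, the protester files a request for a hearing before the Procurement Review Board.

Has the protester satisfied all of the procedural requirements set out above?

Step 1 — counting 80 days from September 13, 1998 (when the award decision is issued) gives a deadline of December 2, 1998; completed November 28, 1998, before the deadline.
Step 2 — counting 5 days from November 28, 1998 (when the written protest is filed) gives a deadline of December 3, 1998; completed November 29, 1998, before the deadline.
Step 3 — must wait 30 days from December 20, 1998 (end of the 21-day objection period, which began when the protest is served on the awardee on November 29, 1998), so not before January 19, 1999; done January 22, 1999, after the minimum wait.
Step 4 — 6 and 26 days from January 22, 1999 (when the statement of grounds is filed) are January 28, 1999 and February 17, 1999 respectively; done February 14, 1999, which is between those dates.
Step 5 — must wait 13 days from February 14, 1999 (when the procurement file is requested), so not before February 27, 1999; done March 1, 1999 — permitted.
Step 6 — must wait 19 days from March 18, 1999 (end of the 17-day waiting period, which began when supplemental grounds are filed on March 1, 1999), so not before April 6, 1999; April 7, 1999 is on or after that date.

Yes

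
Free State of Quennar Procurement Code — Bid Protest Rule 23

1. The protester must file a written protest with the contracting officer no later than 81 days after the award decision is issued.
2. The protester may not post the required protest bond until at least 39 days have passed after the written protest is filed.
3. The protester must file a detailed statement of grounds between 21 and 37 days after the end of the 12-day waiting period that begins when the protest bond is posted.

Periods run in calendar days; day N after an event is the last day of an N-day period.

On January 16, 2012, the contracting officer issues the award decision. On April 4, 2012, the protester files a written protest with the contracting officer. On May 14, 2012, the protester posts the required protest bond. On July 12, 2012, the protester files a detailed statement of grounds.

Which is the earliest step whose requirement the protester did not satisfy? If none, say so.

Step 3

Step 1 — counting 81 days from January 16, 2012 (when the award decision is issued) gives a deadline of April 6, 2012; done April 4, 2012 — timely.
Step 2 — must wait 39 days from April 4, 2012 (when the written protest is filed), so not before May 13, 2012; May 14, 2012 is on or after that date.
Step 3 — 21 and 37 days from May 26, 2012 (end of the 12-day waiting period, which began when the protest bond is posted on May 14, 2012) are June 16, 2012 and July 2, 2012 respectively; done July 12, 2012 — 10 days after the window closed.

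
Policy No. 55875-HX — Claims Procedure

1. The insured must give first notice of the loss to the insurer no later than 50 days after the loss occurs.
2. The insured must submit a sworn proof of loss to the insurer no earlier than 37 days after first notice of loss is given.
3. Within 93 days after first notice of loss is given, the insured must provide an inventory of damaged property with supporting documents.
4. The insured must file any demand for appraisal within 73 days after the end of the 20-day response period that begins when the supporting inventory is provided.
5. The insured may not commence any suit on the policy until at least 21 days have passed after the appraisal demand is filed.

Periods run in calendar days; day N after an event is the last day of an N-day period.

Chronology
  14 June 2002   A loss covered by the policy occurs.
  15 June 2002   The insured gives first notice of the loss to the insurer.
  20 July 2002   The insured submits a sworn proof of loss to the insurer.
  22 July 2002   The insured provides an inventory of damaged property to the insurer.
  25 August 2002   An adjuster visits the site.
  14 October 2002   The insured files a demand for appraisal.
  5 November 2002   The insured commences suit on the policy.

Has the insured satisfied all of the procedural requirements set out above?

No

Step 1: 50 days after 14 June 2002 (when the loss occurs) is 3 August 2002; completed 15 June 2002, before the deadline.
Step 2: the earliest permitted date is 37 days after 15 June 2002 (when first notice of loss is given), i.e. 22 July 2002; 20 July 2002 is 2 days before the earliest permitted date.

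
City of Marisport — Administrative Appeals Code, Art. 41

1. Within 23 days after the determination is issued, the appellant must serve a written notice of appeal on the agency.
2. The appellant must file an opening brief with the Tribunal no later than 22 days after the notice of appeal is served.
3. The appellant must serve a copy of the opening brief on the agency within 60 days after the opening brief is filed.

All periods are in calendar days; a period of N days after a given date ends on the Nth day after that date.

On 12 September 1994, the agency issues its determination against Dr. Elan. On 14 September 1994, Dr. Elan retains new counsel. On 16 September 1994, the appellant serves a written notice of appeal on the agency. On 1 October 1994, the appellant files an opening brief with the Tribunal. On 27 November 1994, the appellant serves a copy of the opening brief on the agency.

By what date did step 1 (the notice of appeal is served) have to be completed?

Step 1 runs from 12 September 1994, when the determination is issued. 23 days after 12 September 1994 is 5 October 1994.

5 October 1994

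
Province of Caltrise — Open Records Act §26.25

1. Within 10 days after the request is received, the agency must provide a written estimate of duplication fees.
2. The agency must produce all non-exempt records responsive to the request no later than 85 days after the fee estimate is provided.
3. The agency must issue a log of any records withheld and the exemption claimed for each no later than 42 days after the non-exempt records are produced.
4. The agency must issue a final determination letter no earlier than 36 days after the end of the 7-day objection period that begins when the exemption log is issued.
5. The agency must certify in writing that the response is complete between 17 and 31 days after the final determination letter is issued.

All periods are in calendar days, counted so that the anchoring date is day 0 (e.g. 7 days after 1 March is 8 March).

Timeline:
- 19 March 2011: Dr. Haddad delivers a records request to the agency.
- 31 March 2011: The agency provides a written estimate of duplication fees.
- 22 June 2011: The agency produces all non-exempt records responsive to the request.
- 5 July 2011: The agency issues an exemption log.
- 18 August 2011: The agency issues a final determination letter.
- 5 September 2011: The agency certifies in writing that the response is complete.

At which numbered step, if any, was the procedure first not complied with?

Step 1 — counting 10 days from 19 March 2011 (when the request is received) gives a deadline of 29 March 2011; done 31 March 2011 — 2 days late.
No need to go further; step 1 was not satisfied.

Step 1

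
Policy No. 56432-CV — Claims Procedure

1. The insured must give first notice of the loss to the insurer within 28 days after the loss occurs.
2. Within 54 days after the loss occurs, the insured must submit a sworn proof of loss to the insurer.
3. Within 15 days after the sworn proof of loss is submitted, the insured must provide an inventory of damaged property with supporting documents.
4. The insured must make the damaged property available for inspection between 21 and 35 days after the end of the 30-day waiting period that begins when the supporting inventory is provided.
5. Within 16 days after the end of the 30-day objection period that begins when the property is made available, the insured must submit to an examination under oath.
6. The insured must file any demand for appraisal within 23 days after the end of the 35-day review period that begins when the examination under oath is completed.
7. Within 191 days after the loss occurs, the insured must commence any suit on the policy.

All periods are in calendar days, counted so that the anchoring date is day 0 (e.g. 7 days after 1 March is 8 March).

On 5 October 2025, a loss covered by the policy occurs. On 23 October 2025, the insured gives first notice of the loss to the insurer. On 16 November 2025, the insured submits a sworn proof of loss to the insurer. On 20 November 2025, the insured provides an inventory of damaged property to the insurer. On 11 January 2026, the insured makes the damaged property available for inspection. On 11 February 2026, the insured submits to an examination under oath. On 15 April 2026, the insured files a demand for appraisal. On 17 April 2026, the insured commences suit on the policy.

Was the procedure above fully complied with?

No

Step 1 — counting 28 days from 5 October 2025 (when the loss occurs) gives a deadline of 2 November 2025; completed 23 October 2025, before the deadline.
Step 2 — counting 54 days from 5 October 2025 (when the loss occurs) gives a deadline of 28 November 2025; done 16 November 2025 — timely.
Step 3 — counting 15 days from 16 November 2025 (when the sworn proof of loss is submitted) gives a deadline of 1 December 2025; done 20 November 2025 — timely.
Step 4 — 21 and 35 days from 20 December 2025 (end of the 30-day waiting period, which began when the supporting inventory is provided on 20 November 2025) are 10 January 2026 and 24 January 2026 respectively; done 11 January 2026, which is between those dates.
Step 5 — counting 16 days from 10 February 2026 (end of the 30-day objection period, which began when the property is made available on 11 January 2026) gives a deadline of 26 February 2026; done 11 February 2026 — timely.
Step 6 — counting 23 days from 18 March 2026 (end of the 35-day review period, which began when the examination under oath is completed on 11 February 2026) gives a deadline of 10 April 2026; done 15 April 2026 — 5 days late.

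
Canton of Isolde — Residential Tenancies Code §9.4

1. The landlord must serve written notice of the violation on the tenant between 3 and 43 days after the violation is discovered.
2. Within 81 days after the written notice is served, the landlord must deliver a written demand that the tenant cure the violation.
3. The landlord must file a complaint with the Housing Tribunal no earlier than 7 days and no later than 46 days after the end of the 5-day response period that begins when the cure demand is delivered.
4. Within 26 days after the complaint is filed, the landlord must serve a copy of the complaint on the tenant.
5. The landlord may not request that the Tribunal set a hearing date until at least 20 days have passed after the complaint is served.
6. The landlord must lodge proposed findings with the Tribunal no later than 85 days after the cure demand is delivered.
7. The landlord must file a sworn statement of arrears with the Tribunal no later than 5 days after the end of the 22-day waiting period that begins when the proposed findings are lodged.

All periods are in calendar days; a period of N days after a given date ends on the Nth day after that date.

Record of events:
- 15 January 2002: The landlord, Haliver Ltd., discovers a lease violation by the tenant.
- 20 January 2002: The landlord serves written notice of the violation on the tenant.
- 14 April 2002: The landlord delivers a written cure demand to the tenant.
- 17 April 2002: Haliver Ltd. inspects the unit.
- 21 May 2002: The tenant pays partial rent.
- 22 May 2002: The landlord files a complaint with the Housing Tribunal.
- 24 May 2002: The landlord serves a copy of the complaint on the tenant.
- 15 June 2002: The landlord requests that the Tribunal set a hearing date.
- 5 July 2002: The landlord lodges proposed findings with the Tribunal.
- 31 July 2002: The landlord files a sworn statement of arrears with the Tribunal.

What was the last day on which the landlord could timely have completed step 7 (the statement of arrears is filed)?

The proposed findings are lodged on 5 July 2002; the 22-day waiting period therefore ends 27 July 2002, and step 7 runs from that date. 5 days after 27 July 2002 is 1 August 2002.

1 August 2002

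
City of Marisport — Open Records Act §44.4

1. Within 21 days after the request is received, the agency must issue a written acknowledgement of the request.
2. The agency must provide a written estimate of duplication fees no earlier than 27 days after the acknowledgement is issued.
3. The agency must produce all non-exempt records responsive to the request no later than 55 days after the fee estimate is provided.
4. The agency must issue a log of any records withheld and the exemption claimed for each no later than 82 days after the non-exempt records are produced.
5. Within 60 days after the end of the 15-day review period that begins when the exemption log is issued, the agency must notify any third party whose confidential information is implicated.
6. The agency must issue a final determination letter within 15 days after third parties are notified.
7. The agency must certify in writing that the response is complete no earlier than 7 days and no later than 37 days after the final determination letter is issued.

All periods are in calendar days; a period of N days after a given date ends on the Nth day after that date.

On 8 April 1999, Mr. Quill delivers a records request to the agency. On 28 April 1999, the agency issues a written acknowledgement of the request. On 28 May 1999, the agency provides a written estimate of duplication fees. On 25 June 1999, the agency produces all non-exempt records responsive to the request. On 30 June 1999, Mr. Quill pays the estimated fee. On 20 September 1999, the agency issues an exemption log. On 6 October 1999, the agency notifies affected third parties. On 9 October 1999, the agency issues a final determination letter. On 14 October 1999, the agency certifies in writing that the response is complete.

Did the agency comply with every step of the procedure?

Step 1: 21 days after 8 April 1999 (when the request is received) is 29 April 1999; done 28 April 1999 — timely.
Step 2: the earliest permitted date is 27 days after 28 April 1999 (when the acknowledgement is issued), i.e. 25 May 1999; 28 May 1999 is on or after that date.
Step 3: 55 days after 28 May 1999 (when the fee estimate is provided) is 22 July 1999; done 25 June 1999 — timely.
Step 4: 82 days after 25 June 1999 (when the non-exempt records are produced) is 15 September 1999; 20 September 1999 misses that deadline by 5 days.

No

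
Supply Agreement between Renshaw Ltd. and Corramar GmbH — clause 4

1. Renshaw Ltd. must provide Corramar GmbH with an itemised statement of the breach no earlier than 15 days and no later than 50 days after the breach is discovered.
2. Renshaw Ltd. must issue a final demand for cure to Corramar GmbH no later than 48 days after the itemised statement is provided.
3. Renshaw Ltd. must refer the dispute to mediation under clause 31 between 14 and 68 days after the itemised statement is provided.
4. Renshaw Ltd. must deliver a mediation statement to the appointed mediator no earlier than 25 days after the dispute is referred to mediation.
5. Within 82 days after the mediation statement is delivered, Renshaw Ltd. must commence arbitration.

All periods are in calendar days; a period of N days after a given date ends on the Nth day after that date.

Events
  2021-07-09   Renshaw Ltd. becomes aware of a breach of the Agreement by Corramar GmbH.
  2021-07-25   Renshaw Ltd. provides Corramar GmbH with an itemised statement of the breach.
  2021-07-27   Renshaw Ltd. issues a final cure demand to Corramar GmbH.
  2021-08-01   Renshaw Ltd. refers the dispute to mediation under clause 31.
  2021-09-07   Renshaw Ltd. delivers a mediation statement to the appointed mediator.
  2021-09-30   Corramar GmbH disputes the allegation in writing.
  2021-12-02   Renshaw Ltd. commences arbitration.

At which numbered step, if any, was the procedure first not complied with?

Step 3

(1) the permitted window runs from 2021-07-09 + 15 = 2021-07-24 to 2021-07-09 + 50 = 2021-08-28; 2021-07-25 falls inside that range.
(2) due by 2021-07-25 + 48 days = 2021-09-11; completed 2021-07-27, before the deadline.
(3) the permitted window runs from 2021-07-25 + 14 = 2021-08-08 to 2021-07-25 + 68 = 2021-10-01; done 2021-08-01 — 7 days before the window opened.
No need to go further; step 3 was not satisfied.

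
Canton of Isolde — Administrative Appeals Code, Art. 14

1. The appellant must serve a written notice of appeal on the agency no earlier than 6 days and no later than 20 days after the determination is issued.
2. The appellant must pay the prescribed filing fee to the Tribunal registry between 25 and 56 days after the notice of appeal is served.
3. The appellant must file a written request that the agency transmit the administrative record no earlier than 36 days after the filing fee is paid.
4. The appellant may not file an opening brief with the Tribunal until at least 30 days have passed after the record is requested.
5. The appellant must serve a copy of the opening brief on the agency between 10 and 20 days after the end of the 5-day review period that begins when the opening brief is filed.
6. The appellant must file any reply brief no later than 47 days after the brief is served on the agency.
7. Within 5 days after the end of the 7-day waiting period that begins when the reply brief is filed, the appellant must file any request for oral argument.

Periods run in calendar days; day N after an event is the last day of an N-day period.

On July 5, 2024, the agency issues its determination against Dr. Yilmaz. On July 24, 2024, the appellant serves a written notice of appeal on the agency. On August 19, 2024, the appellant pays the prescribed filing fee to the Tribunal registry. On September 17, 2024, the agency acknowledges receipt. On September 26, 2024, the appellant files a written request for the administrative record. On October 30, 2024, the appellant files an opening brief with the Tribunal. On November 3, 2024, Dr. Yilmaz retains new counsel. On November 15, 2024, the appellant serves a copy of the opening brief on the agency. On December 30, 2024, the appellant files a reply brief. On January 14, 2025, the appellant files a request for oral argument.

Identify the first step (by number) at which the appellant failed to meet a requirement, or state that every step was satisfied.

Step 1 — 6 and 20 days from July 5, 2024 (when the determination is issued) are July 11, 2024 and July 25, 2024 respectively; done July 24, 2024, which is between those dates.
Step 2 — 25 and 56 days from July 24, 2024 (when the notice of appeal is served) are August 18, 2024 and September 18, 2024 respectively; done August 19, 2024 — within the window.
Step 3 — must wait 36 days from August 19, 2024 (when the filing fee is paid), so not before September 24, 2024; September 26, 2024 is on or after that date.
Step 4 — must wait 30 days from September 26, 2024 (when the record is requested), so not before October 26, 2024; done October 30, 2024, after the minimum wait.
Step 5 — 10 and 20 days from November 4, 2024 (end of the 5-day review period, which began when the opening brief is filed on October 30, 2024) are November 14, 2024 and November 24, 2024 respectively; done November 15, 2024 — within the window.
Step 6 — counting 47 days from November 15, 2024 (when the brief is served on the agency) gives a deadline of January 1, 2025; done December 30, 2024 — timely.
Step 7 — counting 5 days from January 6, 2025 (end of the 7-day waiting period, which began when the reply brief is filed on December 30, 2024) gives a deadline of January 11, 2025; done January 14, 2025 — 3 days late.
Later steps need not be reached.

Step 7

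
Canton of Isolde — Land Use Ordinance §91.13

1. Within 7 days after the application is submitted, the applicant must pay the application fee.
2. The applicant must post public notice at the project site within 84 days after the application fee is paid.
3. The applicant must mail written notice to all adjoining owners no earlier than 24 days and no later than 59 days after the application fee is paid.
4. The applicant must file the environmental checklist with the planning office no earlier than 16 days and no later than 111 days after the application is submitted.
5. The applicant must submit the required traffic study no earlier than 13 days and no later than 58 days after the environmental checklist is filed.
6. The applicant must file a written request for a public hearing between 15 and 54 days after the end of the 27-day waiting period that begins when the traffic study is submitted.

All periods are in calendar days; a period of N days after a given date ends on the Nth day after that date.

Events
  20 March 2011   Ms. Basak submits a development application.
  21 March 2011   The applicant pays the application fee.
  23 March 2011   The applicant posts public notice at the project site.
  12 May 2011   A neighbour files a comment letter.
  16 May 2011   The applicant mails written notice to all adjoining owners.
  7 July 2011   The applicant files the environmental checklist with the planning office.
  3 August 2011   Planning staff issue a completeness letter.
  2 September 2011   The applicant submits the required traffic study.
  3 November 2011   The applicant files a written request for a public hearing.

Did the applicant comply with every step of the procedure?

Step 1 — counting 7 days from 20 March 2011 (when the application is submitted) gives a deadline of 27 March 2011; completed 21 March 2011, before the deadline.
Step 2 — counting 84 days from 21 March 2011 (when the application fee is paid) gives a deadline of 13 June 2011; done 23 March 2011 — timely.
Step 3 — 24 and 59 days from 21 March 2011 (when the application fee is paid) are 14 April 2011 and 19 May 2011 respectively; done 16 May 2011, which is between those dates.
Step 4 — 16 and 111 days from 20 March 2011 (when the application is submitted) are 5 April 2011 and 9 July 2011 respectively; done 7 July 2011, which is between those dates.
Step 5 — 13 and 58 days from 7 July 2011 (when the environmental checklist is filed) are 20 July 2011 and 3 September 2011 respectively; done 2 September 2011 — within the window.
Step 6 — 15 and 54 days from 29 September 2011 (end of the 27-day waiting period, which began when the traffic study is submitted on 2 September 2011) are 14 October 2011 and 22 November 2011 respectively; done 3 November 2011 — within the window.

Yes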